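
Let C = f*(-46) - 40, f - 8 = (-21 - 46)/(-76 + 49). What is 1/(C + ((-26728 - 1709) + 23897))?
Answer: -27/136678 ≈ -0.00019754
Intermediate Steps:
f = 283/27 (f = 8 + (-21 - 46)/(-76 + 49) = 8 - 67/(-27) = 8 - 67*(-1/27) = 8 + 67/27 = 283/27 ≈ 10.481)
C = -14098/27 (C = (283/27)*(-46) - 40 = -13018/27 - 40 = -14098/27 ≈ -522.15)
1/(C + ((-26728 - 1709) + 23897)) = 1/(-14098/27 + ((-26728 - 1709) + 23897)) = 1/(-14098/27 + (-28437 + 23897)) = 1/(-14098/27 - 4540) = 1/(-136678/27) = -27/136678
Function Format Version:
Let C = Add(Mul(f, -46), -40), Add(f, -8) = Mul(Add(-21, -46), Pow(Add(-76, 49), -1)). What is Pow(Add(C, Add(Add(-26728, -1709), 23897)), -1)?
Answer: Rational(-27, 136678) ≈ -0.00019754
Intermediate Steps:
f = Rational(283, 27) (f = Add(8, Mul(Add(-21, -46), Pow(Add(-76, 49), -1))) = Add(8, Mul(-67, Pow(-27, -1))) = Add(8, Mul(-67, Rational(-1, 27))) = Add(8, Rational(67, 27)) = Rational(283, 27) ≈ 10.481)
C = Rational(-14098, 27) (C = Add(Mul(Rational(283, 27), -46), -40) = Add(Rational(-13018, 27), -40) = Rational(-14098, 27) ≈ -522.15)
Pow(Add(C, Add(Add(-26728, -1709), 23897)), -1) = Pow(Add(Rational(-14098, 27), Add(Add(-26728, -1709), 23897)), -1) = Pow(Add(Rational(-14098, 27), Add(-28437, 23897)), -1) = Pow(Add(Rational(-14098, 27), -4540), -1) = Pow(Rational(-136678, 27), -1) = Rational(-27, 136678)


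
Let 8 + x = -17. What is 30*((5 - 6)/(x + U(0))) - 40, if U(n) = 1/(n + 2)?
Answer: -1900/49 ≈ -38.776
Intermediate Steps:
U(n) = 1/(2 + n)
x = -25 (x = -8 - 17 = -25)
30*((5 - 6)/(x + U(0))) - 40 = 30*((5 - 6)/(-25 + 1/(2 + 0))) - 40 = 30*(-1/(-25 + 1/2)) - 40 = 30*(-1/(-25 + ½)) - 40 = 30*(-1/(-49/2)) - 40 = 30*(-1*(-2/49)) - 40 = 30*(2/49) - 40 = 60/49 - 40 = -1900/49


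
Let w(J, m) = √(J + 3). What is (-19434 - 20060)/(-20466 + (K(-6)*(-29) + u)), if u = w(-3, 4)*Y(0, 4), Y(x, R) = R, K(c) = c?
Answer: 19747/10146 ≈ 1.9463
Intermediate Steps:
w(J, m) = √(3 + J)
u = 0 (u = √(3 - 3)*4 = √0*4 = 0*4 = 0)
(-19434 - 20060)/(-20466 + (K(-6)*(-29) + u)) = (-19434 - 20060)/(-20466 + (-6*(-29) + 0)) = -39494/(-20466 + (174 + 0)) = -39494/(-20466 + 174) = -39494/(-20292) = -39494*(-1/20292) = 19747/10146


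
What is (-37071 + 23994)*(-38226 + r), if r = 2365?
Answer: 468954297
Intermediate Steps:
(-37071 + 23994)*(-38226 + r) = (-37071 + 23994)*(-38226 + 2365) = -13077*(-35861) = 468954297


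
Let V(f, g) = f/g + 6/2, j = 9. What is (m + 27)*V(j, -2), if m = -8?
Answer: -57/2 ≈ -28.500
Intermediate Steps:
V(f, g) = 3 + f/g (V(f, g) = f/g + 6*(½) = f/g + 3 = 3 + f/g)
(m + 27)*V(j, -2) = (-8 + 27)*(3 + 9/(-2)) = 19*(3 + 9*(-½)) = 19*(3 - 9/2) = 19*(-3/2) = -57/2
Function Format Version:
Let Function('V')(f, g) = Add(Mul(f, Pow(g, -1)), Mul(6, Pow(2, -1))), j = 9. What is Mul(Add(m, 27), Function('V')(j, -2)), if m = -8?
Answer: Rational(-57, 2) ≈ -28.500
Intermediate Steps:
Function('V')(f, g) = Add(3, Mul(f, Pow(g, -1))) (Function('V')(f, g) = Add(Mul(f, Pow(g, -1)), Mul(6, Rational(1, 2))) = Add(Mul(f, Pow(g, -1)), 3) = Add(3, Mul(f, Pow(g, -1))))
Mul(Add(m, 27), Function('V')(j, -2)) = Mul(Add(-8, 27), Add(3, Mul(9, Pow(-2, -1)))) = Mul(19, Add(3, Mul(9, Rational(-1, 2)))) = Mul(19, Add(3, Rational(-9, 2))) = Mul(19, Rational(-3, 2)) = Rational(-57, 2)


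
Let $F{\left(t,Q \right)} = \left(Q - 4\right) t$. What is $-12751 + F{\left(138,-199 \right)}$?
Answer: $-40765$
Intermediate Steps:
$F{\left(t,Q \right)} = t \left(-4 + Q\right)$ ($F{\left(t,Q \right)} = \left(-4 + Q\right) t = t \left(-4 + Q\right)$)
$-12751 + F{\left(138,-199 \right)} = -12751 + 138 \left(-4 - 199\right) = -12751 + 138 \left(-203\right) = -12751 - 28014 = -40765$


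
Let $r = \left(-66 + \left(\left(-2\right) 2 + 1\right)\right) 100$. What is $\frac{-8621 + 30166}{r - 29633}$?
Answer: $- \frac{21545}{36533} \approx -0.58974$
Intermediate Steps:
$r = -6900$ ($r = \left(-66 + \left(-4 + 1\right)\right) 100 = \left(-66 - 3\right) 100 = \left(-69\right) 100 = -6900$)
$\frac{-8621 + 30166}{r - 29633} = \frac{-8621 + 30166}{-6900 - 29633} = \frac{21545}{-6900 - 29633} = \frac{21545}{-36533} = 21545 \left(- \frac{1}{36533}\right) = - \frac{21545}{36533}$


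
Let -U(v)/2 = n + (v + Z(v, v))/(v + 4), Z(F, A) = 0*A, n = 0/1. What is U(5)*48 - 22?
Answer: -226/3 ≈ -75.333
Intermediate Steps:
n = 0 (n = 0*1 = 0)
Z(F, A) = 0
U(v) = -2*v/(4 + v) (U(v) = -2*(0 + (v + 0)/(v + 4)) = -2*(0 + v/(4 + v)) = -2*v/(4 + v))
U(5)*48 - 22 = -2*5/(4 + 5)*48 - 22 = -2*5/9*48 - 22 = -2*5*⅑*48 - 22 = -10/9*48 - 22 = -160/3 - 22 = -226/3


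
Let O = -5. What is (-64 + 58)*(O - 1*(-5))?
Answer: 0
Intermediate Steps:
(-64 + 58)*(O - 1*(-5)) = (-64 + 58)*(-5 - 1*(-5)) = -6*(-5 + 5) = -6*0 = 0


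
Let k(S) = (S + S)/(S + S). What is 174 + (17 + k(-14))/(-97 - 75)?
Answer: 14955/86 ≈ 173.90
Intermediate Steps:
k(S) = 1 (k(S) = (2*S)/((2*S)) = (2*S)*(1/(2*S)) = 1)
174 + (17 + k(-14))/(-97 - 75) = 174 + (17 + 1)/(-97 - 75) = 174 + 18/(-172) = 174 + 18*(-1/172) = 174 - 9/86 = 14955/86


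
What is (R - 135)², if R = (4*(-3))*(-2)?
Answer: 12321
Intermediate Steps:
R = 24 (R = -12*(-2) = 24)
(R - 135)² = (24 - 135)² = (-111)² = 12321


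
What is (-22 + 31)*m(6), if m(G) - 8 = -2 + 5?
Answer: 99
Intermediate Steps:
m(G) = 11 (m(G) = 8 + (-2 + 5) = 8 + 3 = 11)
(-22 + 31)*m(6) = (-22 + 31)*11 = 9*11 = 99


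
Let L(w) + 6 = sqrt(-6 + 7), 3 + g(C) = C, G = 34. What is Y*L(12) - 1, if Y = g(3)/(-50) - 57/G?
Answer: 251/34 ≈ 7.3824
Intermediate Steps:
g(C) = -3 + C
L(w) = -5 (L(w) = -6 + sqrt(-6 + 7) = -6 + sqrt(1) = -6 + 1 = -5)
Y = -57/34 (Y = (-3 + 3)/(-50) - 57/34 = 0*(-1/50) - 57*1/34 = 0 - 57/34 = -57/34 ≈ -1.6765)
Y*L(12) - 1 = -57/34*(-5) - 1 = 285/34 - 1 = 251/34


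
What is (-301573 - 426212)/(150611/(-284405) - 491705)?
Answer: 22998410325/15538167904 ≈ 1.4801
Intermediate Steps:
(-301573 - 426212)/(150611/(-284405) - 491705) = -727785/(150611*(-1/284405) - 491705) = -727785/(-150611/284405 - 491705) = -727785/(-139843511136/284405) = -727785*(-284405/139843511136) = 22998410325/15538167904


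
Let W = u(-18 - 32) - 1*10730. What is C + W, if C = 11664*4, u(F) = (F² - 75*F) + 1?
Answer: 42177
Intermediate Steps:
u(F) = 1 + F² - 75*F
W = -4479 (W = (1 + (-18 - 32)² - 75*(-18 - 32)) - 1*10730 = (1 + (-50)² - 75*(-50)) - 10730 = (1 + 2500 + 3750) - 10730 = 6251 - 10730 = -4479)
C = 46656
C + W = 46656 - 4479 = 42177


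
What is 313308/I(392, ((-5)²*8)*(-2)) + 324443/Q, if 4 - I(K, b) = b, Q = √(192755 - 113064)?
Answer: 78327/101 + 324443*√79691/79691 ≈ 1924.8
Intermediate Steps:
Q = √79691 ≈ 282.30
I(K, b) = 4 - b
313308/I(392, ((-5)²*8)*(-2)) + 324443/Q = 313308/(4 - (-5)²*8*(-2)) + 324443/(√79691) = 313308/(4 - 25*8*(-2)) + 324443*(√79691/79691) = 313308/(4 - 200*(-2)) + 324443*√79691/79691 = 313308/(4 - 1*(-400)) + 324443*√79691/79691 = 313308/(4 + 400) + 324443*√79691/79691 = 313308/404 + 324443*√79691/79691 = 313308*(1/404) + 324443*√79691/79691 = 78327/101 + 324443*√79691/79691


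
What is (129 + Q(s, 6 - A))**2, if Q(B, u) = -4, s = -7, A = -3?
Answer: 15625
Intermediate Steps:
(129 + Q(s, 6 - A))**2 = (129 - 4)**2 = 125**2 = 15625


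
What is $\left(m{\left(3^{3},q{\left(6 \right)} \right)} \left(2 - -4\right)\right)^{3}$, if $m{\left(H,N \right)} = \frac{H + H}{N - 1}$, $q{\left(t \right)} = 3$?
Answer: $4251528$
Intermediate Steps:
$m{\left(H,N \right)} = \frac{2 H}{-1 + N}$
$\left(m{\left(3^{3},q{\left(6 \right)} \right)} \left(2 - -4\right)\right)^{3} = \left(\frac{2 \cdot 3^{3}}{-1 + 3} \left(2 - -4\right)\right)^{3} = \left(2 \cdot 27 \cdot \frac{1}{2} \left(2 + 4\right)\right)^{3} = \left(2 \cdot 27 \cdot \frac{1}{2} \cdot 6\right)^{3} = \left(27 \cdot 6\right)^{3} = 162^{3} = 4251528$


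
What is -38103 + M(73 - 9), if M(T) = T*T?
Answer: -34007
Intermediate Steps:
M(T) = T²
-38103 + M(73 - 9) = -38103 + (73 - 9)² = -38103 + 64² = -38103 + 4096 = -34007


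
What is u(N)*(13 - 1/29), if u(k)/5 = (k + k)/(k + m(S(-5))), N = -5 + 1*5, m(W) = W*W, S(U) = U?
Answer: 0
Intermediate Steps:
m(W) = W²
N = 0 (N = -5 + 5 = 0)
u(k) = 10*k/(25 + k) (u(k) = 5*((k + k)/(k + (-5)²)) = 5*((2*k)/(k + 25)) = 5*((2*k)/(25 + k)) = 5*(2*k/(25 + k)) = 10*k/(25 + k))
u(N)*(13 - 1/29) = (10*0/(25 + 0))*(13 - 1/29) = (10*0/25)*(13 - 1*1/29) = (10*0*(1/25))*(13 - 1/29) = 0*(376/29) = 0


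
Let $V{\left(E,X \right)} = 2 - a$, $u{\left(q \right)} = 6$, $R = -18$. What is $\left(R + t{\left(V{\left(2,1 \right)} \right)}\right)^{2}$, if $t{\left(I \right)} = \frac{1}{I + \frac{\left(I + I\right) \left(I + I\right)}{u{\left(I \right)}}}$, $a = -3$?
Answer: $\frac{1361889}{4225} \approx 322.34$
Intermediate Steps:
$V{\left(E,X \right)} = 5$ ($V{\left(E,X \right)} = 2 - -3 = 2 + 3 = 5$)
$t{\left(I \right)} = \frac{1}{I + \frac{2 I^{2}}{3}}$ ($t{\left(I \right)} = \frac{1}{I + \frac{\left(I + I\right) \left(I + I\right)}{6}} = \frac{1}{I + 2 I 2 I \frac{1}{6}} = \frac{1}{I + 4 I^{2} \cdot \frac{1}{6}} = \frac{1}{I + \frac{2 I^{2}}{3}}$)
$\left(R + t{\left(V{\left(2,1 \right)} \right)}\right)^{2} = \left(-18 + \frac{3}{5 \left(3 + 2 \cdot 5\right)}\right)^{2} = \left(-18 + 3 \cdot \frac{1}{5} \frac{1}{3 + 10}\right)^{2} = \left(-18 + 3 \cdot \frac{1}{5} \cdot \frac{1}{13}\right)^{2} = \left(-18 + \frac{3}{65}\right)^{2} = \left(- \frac{1167}{65}\right)^{2} = \frac{1361889}{4225}$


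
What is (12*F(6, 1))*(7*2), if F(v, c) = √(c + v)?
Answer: 168*√7 ≈ 444.49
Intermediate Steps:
(12*F(6, 1))*(7*2) = (12*√(1 + 6))*(7*2) = (12*√7)*14 = 168*√7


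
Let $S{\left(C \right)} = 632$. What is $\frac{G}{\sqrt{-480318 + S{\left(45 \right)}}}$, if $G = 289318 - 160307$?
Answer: $- \frac{129011 i \sqrt{479686}}{479686} \approx - 186.27 i$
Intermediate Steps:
$G = 129011$ ($G = 289318 - 160307 = 129011$)
$\frac{G}{\sqrt{-480318 + S{\left(45 \right)}}} = \frac{129011}{\sqrt{-480318 + 632}} = \frac{129011}{\sqrt{-479686}} = \frac{129011}{i \sqrt{479686}} = 129011 \left(- \frac{i \sqrt{479686}}{479686}\right) = - \frac{129011 i \sqrt{479686}}{479686}$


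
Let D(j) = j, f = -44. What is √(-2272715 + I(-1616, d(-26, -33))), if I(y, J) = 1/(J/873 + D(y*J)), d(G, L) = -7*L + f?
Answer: 4*I*√9885958734971966623427/263813429 ≈ 1507.6*I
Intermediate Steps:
d(G, L) = -44 - 7*L (d(G, L) = -7*L - 44 = -44 - 7*L)
I(y, J) = 1/(J/873 + J*y) (I(y, J) = 1/(J/873 + y*J) = 1/(J*(1/873) + J*y) = 1/(J/873 + J*y))
√(-2272715 + I(-1616, d(-26, -33))) = √(-2272715 + 873/((-44 - 7*(-33))*(1 + 873*(-1616)))) = √(-2272715 + 873/((-44 + 231)*(1 - 1410768))) = √(-2272715 + 873/(187*(-1410767))) = √(-2272715 + 873*(1/187)*(-1/1410767)) = √(-2272715 - 873/263813429) = √(-599572737290608/263813429) = 4*I*√9885958734971966623427/263813429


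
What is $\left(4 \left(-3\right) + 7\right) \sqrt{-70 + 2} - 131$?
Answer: $-131 - 10 i \sqrt{17} \approx -131.0 - 41.231 i$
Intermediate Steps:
$\left(4 \left(-3\right) + 7\right) \sqrt{-70 + 2} - 131 = \left(-12 + 7\right) \sqrt{-68} - 131 = - 5 \cdot 2 i \sqrt{17} - 131 = - 10 i \sqrt{17} - 131 = -131 - 10 i \sqrt{17}$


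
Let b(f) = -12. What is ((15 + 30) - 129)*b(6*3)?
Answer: 1008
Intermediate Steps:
((15 + 30) - 129)*b(6*3) = ((15 + 30) - 129)*(-12) = (45 - 129)*(-12) = -84*(-12) = 1008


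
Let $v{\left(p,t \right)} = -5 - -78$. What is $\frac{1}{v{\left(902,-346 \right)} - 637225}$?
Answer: $- \frac{1}{637152} \approx -1.5695 \cdot 10^{-6}$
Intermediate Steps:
$v{\left(p,t \right)} = 73$ ($v{\left(p,t \right)} = -5 + 78 = 73$)
$\frac{1}{v{\left(902,-346 \right)} - 637225} = \frac{1}{73 - 637225} = \frac{1}{-637152} = - \frac{1}{637152}$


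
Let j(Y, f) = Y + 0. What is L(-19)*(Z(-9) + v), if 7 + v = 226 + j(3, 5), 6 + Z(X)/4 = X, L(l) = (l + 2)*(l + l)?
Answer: 104652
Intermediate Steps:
L(l) = 2*l*(2 + l) (L(l) = (2 + l)*(2*l) = 2*l*(2 + l))
Z(X) = -24 + 4*X
j(Y, f) = Y
v = 222 (v = -7 + (226 + 3) = -7 + 229 = 222)
L(-19)*(Z(-9) + v) = (2*(-19)*(2 - 19))*((-24 + 4*(-9)) + 222) = (2*(-19)*(-17))*((-24 - 36) + 222) = 646*(-60 + 222) = 646*162 = 104652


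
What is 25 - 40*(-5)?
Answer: 225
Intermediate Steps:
25 - 40*(-5) = 25 + 200 = 225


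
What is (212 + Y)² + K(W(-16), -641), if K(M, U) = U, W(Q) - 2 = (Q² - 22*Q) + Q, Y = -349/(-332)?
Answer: 4932503705/110224 ≈ 44750.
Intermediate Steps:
Y = 349/332 (Y = -349*(-1/332) = 349/332 ≈ 1.0512)
W(Q) = 2 + Q² - 21*Q (W(Q) = 2 + ((Q² - 22*Q) + Q) = 2 + (Q² - 21*Q) = 2 + Q² - 21*Q)
(212 + Y)² + K(W(-16), -641) = (212 + 349/332)² - 641 = (70733/332)² - 641 = 5003157289/110224 - 641 = 4932503705/110224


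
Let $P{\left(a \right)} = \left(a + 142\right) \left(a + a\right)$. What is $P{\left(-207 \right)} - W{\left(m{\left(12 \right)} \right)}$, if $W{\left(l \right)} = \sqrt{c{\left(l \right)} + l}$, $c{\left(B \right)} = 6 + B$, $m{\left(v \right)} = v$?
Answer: $26910 - \sqrt{30} \approx 26905.0$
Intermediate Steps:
$P{\left(a \right)} = 2 a \left(142 + a\right)$ ($P{\left(a \right)} = \left(142 + a\right) 2 a = 2 a \left(142 + a\right)$)
$W{\left(l \right)} = \sqrt{6 + 2 l}$ ($W{\left(l \right)} = \sqrt{\left(6 + l\right) + l} = \sqrt{6 + 2 l}$)
$P{\left(-207 \right)} - W{\left(m{\left(12 \right)} \right)} = 2 \left(-207\right) \left(142 - 207\right) - \sqrt{6 + 2 \cdot 12} = 2 \left(-207\right) \left(-65\right) - \sqrt{6 + 24} = 26910 - \sqrt{30}$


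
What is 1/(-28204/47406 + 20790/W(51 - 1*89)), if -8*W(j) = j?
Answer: 450357/1970873542 ≈ 0.00022851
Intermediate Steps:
W(j) = -j/8
1/(-28204/47406 + 20790/W(51 - 1*89)) = 1/(-28204/47406 + 20790/((-(51 - 1*89)/8))) = 1/(-28204*1/47406 + 20790/((-(51 - 89)/8))) = 1/(-14102/23703 + 20790/((-⅛*(-38)))) = 1/(-14102/23703 + 20790/(19/4)) = 1/(-14102/23703 + 20790*(4/19)) = 1/(-14102/23703 + 83160/19) = 1/(1970873542/450357) = 450357/1970873542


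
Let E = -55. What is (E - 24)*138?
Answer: -10902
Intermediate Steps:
(E - 24)*138 = (-55 - 24)*138 = -79*138 = -10902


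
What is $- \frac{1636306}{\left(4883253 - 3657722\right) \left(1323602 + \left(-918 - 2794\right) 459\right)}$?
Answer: $\frac{818153}{232977119693} \approx 3.5117 \cdot 10^{-6}$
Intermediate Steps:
$- \frac{1636306}{\left(4883253 - 3657722\right) \left(1323602 + \left(-918 - 2794\right) 459\right)} = - \frac{1636306}{1225531 \left(1323602 + \left(-918 - 2794\right) 459\right)} = - \frac{1636306}{1225531 \left(1323602 - 1703808\right)} = - \frac{1636306}{1225531 \left(-380206\right)} = - \frac{1636306}{-465954239386} = \left(-1636306\right) \left(- \frac{1}{465954239386}\right) = \frac{818153}{232977119693}$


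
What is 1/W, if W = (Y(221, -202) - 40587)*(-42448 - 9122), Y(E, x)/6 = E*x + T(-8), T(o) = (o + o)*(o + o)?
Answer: 1/15826987710 ≈ 6.3183e-11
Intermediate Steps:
T(o) = 4*o² (T(o) = (2*o)*(2*o) = 4*o²)
Y(E, x) = 1536 + 6*E*x (Y(E, x) = 6*(E*x + 4*(-8)²) = 6*(E*x + 4*64) = 6*(E*x + 256) = 6*(256 + E*x) = 1536 + 6*E*x)
W = 15826987710 (W = ((1536 + 6*221*(-202)) - 40587)*(-42448 - 9122) = ((1536 - 267852) - 40587)*(-51570) = (-266316 - 40587)*(-51570) = -306903*(-51570) = 15826987710)
1/W = 1/15826987710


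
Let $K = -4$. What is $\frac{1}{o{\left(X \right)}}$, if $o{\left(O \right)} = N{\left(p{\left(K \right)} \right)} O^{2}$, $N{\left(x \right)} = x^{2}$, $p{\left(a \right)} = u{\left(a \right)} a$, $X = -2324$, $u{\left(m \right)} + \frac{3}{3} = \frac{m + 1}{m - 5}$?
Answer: $\frac{9}{345662464} \approx 2.6037 \cdot 10^{-8}$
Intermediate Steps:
$u{\left(m \right)} = -1 + \frac{1 + m}{-5 + m}$ ($u{\left(m \right)} = -1 + \frac{m + 1}{m - 5} = -1 + \frac{1 + m}{-5 + m}$)
$p{\left(a \right)} = \frac{6 a}{-5 + a}$ ($p{\left(a \right)} = \frac{6}{-5 + a} a = \frac{6 a}{-5 + a}$)
$o{\left(O \right)} = \frac{64 O^{2}}{9}$ ($o{\left(O \right)} = \left(6 \left(-4\right) \frac{1}{-5 - 4}\right)^{2} O^{2} = \left(6 \left(-4\right) \frac{1}{-9}\right)^{2} O^{2} = \left(6 \left(-4\right) \left(- \frac{1}{9}\right)\right)^{2} O^{2} = \left(\frac{8}{3}\right)^{2} O^{2} = \frac{64 O^{2}}{9}$)
$\frac{1}{o{\left(X \right)}} = \frac{1}{\frac{64}{9} \left(-2324\right)^{2}} = \frac{1}{\frac{64}{9} \cdot 5400976} = \frac{1}{\frac{345662464}{9}} = \frac{9}{345662464}$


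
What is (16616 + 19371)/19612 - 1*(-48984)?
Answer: 960710195/19612 ≈ 48986.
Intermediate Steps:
(16616 + 19371)/19612 - 1*(-48984) = 35987*(1/19612) + 48984 = 35987/19612 + 48984 = 960710195/19612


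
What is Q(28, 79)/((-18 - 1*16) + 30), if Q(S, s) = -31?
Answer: 31/4 ≈ 7.7500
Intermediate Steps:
Q(28, 79)/((-18 - 1*16) + 30) = -31/((-18 - 1*16) + 30) = -31/((-18 - 16) + 30) = -31/(-34 + 30) = -31/(-4) = -¼*(-31) = 31/4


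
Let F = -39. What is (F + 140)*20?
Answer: 2020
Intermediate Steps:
(F + 140)*20 = (-39 + 140)*20 = 101*20 = 2020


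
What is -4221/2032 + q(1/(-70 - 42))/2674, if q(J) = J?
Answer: -79008805/38034976 ≈ -2.0773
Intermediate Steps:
-4221/2032 + q(1/(-70 - 42))/2674 = -4221/2032 + 1/(-70 - 42*2674) = -4221*1/2032 + (1/2674)/(-112) = -4221/2032 - 1/112*1/2674 = -4221/2032 - 1/299488 = -79008805/38034976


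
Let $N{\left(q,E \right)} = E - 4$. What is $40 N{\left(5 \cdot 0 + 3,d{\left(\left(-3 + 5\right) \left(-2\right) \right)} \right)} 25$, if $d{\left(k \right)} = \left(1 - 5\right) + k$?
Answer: $-12000$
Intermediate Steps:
$d{\left(k \right)} = -4 + k$
$N{\left(q,E \right)} = -4 + E$
$40 N{\left(5 \cdot 0 + 3,d{\left(\left(-3 + 5\right) \left(-2\right) \right)} \right)} 25 = 40 \left(-4 - \left(4 - \left(-3 + 5\right) \left(-2\right)\right)\right) 25 = 40 \left(-4 + \left(-4 + 2 \left(-2\right)\right)\right) 25 = 40 \left(-4 - 8\right) 25 = 40 \left(-12\right) 25 = \left(-480\right) 25 = -12000$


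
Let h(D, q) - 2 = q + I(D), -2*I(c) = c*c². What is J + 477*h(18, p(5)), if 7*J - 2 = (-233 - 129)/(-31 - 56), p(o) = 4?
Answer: -845334094/609 ≈ -1.3881e+6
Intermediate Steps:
I(c) = -c³/2 (I(c) = -c*c²/2 = -c³/2)
J = 536/609 (J = 2/7 + ((-233 - 129)/(-31 - 56))/7 = 2/7 + (-362/(-87))/7 = 2/7 + (-362*(-1/87))/7 = 2/7 + (⅐)*(362/87) = 2/7 + 362/609 = 536/609 ≈ 0.88013)
h(D, q) = 2 + q - D³/2 (h(D, q) = 2 + (q - D³/2) = 2 + q - D³/2)
J + 477*h(18, p(5)) = 536/609 + 477*(2 + 4 - ½*18³) = 536/609 + 477*(2 + 4 - ½*5832) = 536/609 + 477*(2 + 4 - 2916) = 536/609 + 477*(-2910) = 536/609 - 1388070 = -845334094/609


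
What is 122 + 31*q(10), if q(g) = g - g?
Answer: 122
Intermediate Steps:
q(g) = 0
122 + 31*q(10) = 122 + 31*0 = 122 + 0 = 122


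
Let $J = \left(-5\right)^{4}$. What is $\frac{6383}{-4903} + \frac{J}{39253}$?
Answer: $- \frac{247487524}{192457459} \approx -1.2859$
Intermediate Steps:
$J = 625$
$\frac{6383}{-4903} + \frac{J}{39253} = \frac{6383}{-4903} + \frac{625}{39253} = 6383 \left(- \frac{1}{4903}\right) + 625 \cdot \frac{1}{39253} = - \frac{6383}{4903} + \frac{625}{39253} = - \frac{247487524}{192457459}$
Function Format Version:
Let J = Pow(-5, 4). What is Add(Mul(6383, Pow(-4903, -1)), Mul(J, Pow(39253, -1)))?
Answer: Rational(-247487524, 192457459) ≈ -1.2859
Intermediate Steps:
J = 625
Add(Mul(6383, Pow(-4903, -1)), Mul(J, Pow(39253, -1))) = Add(Mul(6383, Pow(-4903, -1)), Mul(625, Pow(39253, -1))) = Add(Mul(6383, Rational(-1, 4903)), Mul(625, Rational(1, 39253))) = Add(Rational(-6383, 4903), Rational(625, 39253)) = Rational(-247487524, 192457459)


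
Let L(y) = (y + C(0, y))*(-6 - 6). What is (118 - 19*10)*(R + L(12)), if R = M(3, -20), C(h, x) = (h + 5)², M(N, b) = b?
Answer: 33408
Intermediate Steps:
C(h, x) = (5 + h)²
R = -20
L(y) = -300 - 12*y (L(y) = (y + (5 + 0)²)*(-6 - 6) = (y + 5²)*(-12) = (y + 25)*(-12) = (25 + y)*(-12) = -300 - 12*y)
(118 - 19*10)*(R + L(12)) = (118 - 19*10)*(-20 + (-300 - 12*12)) = (118 - 190)*(-20 + (-300 - 144)) = -72*(-20 - 444) = -72*(-464) = 33408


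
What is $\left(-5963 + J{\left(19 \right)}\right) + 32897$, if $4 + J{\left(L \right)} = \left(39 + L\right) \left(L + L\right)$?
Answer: $29134$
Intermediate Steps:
$J{\left(L \right)} = -4 + 2 L \left(39 + L\right)$ ($J{\left(L \right)} = -4 + \left(39 + L\right) \left(L + L\right) = -4 + \left(39 + L\right) 2 L = -4 + 2 L \left(39 + L\right)$)
$\left(-5963 + J{\left(19 \right)}\right) + 32897 = \left(-5963 + \left(-4 + 2 \cdot 19^{2} + 78 \cdot 19\right)\right) + 32897 = \left(-5963 + \left(-4 + 2 \cdot 361 + 1482\right)\right) + 32897 = \left(-5963 + \left(-4 + 722 + 1482\right)\right) + 32897 = \left(-5963 + 2200\right) + 32897 = -3763 + 32897 = 29134$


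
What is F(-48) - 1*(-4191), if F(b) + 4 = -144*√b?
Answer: 4187 - 576*I*√3 ≈ 4187.0 - 997.66*I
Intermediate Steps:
F(b) = -4 - 144*√b
F(-48) - 1*(-4191) = (-4 - 576*I*√3) - 1*(-4191) = (-4 - 576*I*√3) + 4191 = 4187 - 576*I*√3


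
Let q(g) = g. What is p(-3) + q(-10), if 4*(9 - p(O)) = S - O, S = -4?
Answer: -3/4 ≈ -0.75000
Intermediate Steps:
p(O) = 10 + O/4 (p(O) = 9 - (-4 - O)/4 = 9 + (1 + O/4) = 10 + O/4)
p(-3) + q(-10) = (10 + (1/4)*(-3)) - 10 = (10 - 3/4) - 10 = 37/4 - 10 = -3/4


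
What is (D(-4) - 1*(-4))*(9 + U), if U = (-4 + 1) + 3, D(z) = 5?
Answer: 81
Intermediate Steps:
U = 0 (U = -3 + 3 = 0)
(D(-4) - 1*(-4))*(9 + U) = (5 - 1*(-4))*(9 + 0) = (5 + 4)*9 = 9*9 = 81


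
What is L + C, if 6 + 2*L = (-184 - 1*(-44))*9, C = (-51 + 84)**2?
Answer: 456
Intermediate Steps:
C = 1089 (C = 33**2 = 1089)
L = -633 (L = -3 + ((-184 - 1*(-44))*9)/2 = -3 + ((-184 + 44)*9)/2 = -3 + (-140*9)/2 = -3 + (1/2)*(-1260) = -3 - 630 = -633)
L + C = -633 + 1089 = 456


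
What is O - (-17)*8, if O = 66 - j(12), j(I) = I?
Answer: 190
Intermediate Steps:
O = 54 (O = 66 - 1*12 = 66 - 12 = 54)
O - (-17)*8 = 54 - (-17)*8 = 54 - 1*(-136) = 54 + 136 = 190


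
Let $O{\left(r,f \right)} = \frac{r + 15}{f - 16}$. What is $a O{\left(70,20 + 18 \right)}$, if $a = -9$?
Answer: $- \frac{765}{22} \approx -34.773$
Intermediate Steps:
$O{\left(r,f \right)} = \frac{15 + r}{-16 + f}$
$a O{\left(70,20 + 18 \right)} = - 9 \frac{15 + 70}{-16 + \left(20 + 18\right)} = - 9 \frac{1}{-16 + 38} \cdot 85 = - 9 \cdot \frac{1}{22} \cdot 85 = \left(-9\right) \frac{85}{22} = - \frac{765}{22}$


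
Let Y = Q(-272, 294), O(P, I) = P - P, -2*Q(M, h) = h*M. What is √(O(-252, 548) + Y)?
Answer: 28*√51 ≈ 199.96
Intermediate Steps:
Q(M, h) = -M*h/2 (Q(M, h) = -h*M/2 = -M*h/2)
O(P, I) = 0
Y = 39984 (Y = -½*(-272)*294 = 39984)
√(O(-252, 548) + Y) = √(0 + 39984) = √39984 = 28*√51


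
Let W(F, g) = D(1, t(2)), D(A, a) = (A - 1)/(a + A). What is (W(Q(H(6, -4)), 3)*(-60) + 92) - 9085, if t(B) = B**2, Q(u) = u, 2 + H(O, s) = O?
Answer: -8993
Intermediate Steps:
H(O, s) = -2 + O
D(A, a) = (-1 + A)/(A + a)
W(F, g) = 0 (W(F, g) = (-1 + 1)/(1 + 2**2) = 0/(1 + 4) = 0/5 = (1/5)*0 = 0)
(W(Q(H(6, -4)), 3)*(-60) + 92) - 9085 = (0*(-60) + 92) - 9085 = (0 + 92) - 9085 = 92 - 9085 = -8993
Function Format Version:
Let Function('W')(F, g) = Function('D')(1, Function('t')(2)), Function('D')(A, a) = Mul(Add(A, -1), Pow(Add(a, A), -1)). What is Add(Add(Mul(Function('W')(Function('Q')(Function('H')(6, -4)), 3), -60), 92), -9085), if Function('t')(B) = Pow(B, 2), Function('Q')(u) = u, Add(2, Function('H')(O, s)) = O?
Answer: -8993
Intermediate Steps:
Function('H')(O, s) = Add(-2, O)
Function('D')(A, a) = Mul(Pow(Add(A, a), -1), Add(-1, A)) (Function('D')(A, a) = Mul(Add(-1, A), Pow(Add(A, a), -1)) = Mul(Pow(Add(A, a), -1), Add(-1, A)))
Function('W')(F, g) = 0 (Function('W')(F, g) = Mul(Pow(Add(1, Pow(2, 2)), -1), Add(-1, 1)) = Mul(Pow(Add(1, 4), -1), 0) = Mul(Pow(5, -1), 0) = Mul(Rational(1, 5), 0) = 0)
Add(Add(Mul(Function('W')(Function('Q')(Function('H')(6, -4)), 3), -60), 92), -9085) = Add(Add(Mul(0, -60), 92), -9085) = Add(Add(0, 92), -9085) = Add(92, -9085) = -8993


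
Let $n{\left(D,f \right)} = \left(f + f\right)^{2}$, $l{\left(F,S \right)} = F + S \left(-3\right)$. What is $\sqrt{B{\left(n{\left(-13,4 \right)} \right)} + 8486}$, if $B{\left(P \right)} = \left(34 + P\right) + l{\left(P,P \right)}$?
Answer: $2 \sqrt{2114} \approx 91.957$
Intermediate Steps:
$l{\left(F,S \right)} = F - 3 S$
$n{\left(D,f \right)} = 4 f^{2}$ ($n{\left(D,f \right)} = \left(2 f\right)^{2} = 4 f^{2}$)
$B{\left(P \right)} = 34 - P$ ($B{\left(P \right)} = \left(34 + P\right) + \left(P - 3 P\right) = \left(34 + P\right) - 2 P = 34 - P$)
$\sqrt{B{\left(n{\left(-13,4 \right)} \right)} + 8486} = \sqrt{\left(34 - 4 \cdot 4^{2}\right) + 8486} = \sqrt{\left(34 - 4 \cdot 16\right) + 8486} = \sqrt{\left(34 - 64\right) + 8486} = \sqrt{-30 + 8486} = \sqrt{8456} = 2 \sqrt{2114}$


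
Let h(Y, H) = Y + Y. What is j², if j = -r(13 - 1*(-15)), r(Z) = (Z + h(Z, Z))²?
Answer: 49787136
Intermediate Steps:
h(Y, H) = 2*Y
r(Z) = 9*Z² (r(Z) = (Z + 2*Z)² = (3*Z)² = 9*Z²)
j = -7056 (j = -9*(13 - 1*(-15))² = -9*(13 + 15)² = -9*28² = -9*784 = -1*7056 = -7056)
j² = (-7056)² = 49787136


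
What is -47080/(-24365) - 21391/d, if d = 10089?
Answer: -840029/4469427 ≈ -0.18795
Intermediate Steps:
-47080/(-24365) - 21391/d = -47080/(-24365) - 21391/10089 = -47080*(-1/24365) - 21391*1/10089 = 856/443 - 21391/10089 = -840029/4469427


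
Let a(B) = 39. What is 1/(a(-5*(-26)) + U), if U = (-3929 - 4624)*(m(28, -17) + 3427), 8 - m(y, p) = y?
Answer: -1/29140032 ≈ -3.4317e-8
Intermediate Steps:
m(y, p) = 8 - y
U = -29140071 (U = (-3929 - 4624)*((8 - 1*28) + 3427) = -8553*((8 - 28) + 3427) = -8553*(-20 + 3427) = -8553*3407 = -29140071)
1/(a(-5*(-26)) + U) = 1/(39 - 29140071) = 1/(-29140032) = -1/29140032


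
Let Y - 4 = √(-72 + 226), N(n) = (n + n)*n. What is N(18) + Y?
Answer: 652 + √154 ≈ 664.41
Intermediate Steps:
N(n) = 2*n² (N(n) = (2*n)*n = 2*n²)
Y = 4 + √154 (Y = 4 + √(-72 + 226) = 4 + √154 ≈ 16.410)
N(18) + Y = 2*18² + (4 + √154) = 2*324 + (4 + √154) = 648 + (4 + √154) = 652 + √154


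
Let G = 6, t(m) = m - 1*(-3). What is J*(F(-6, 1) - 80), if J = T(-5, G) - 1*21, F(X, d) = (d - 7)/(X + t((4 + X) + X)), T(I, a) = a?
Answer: 13110/11 ≈ 1191.8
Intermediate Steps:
t(m) = 3 + m (t(m) = m + 3 = 3 + m)
F(X, d) = (-7 + d)/(7 + 3*X) (F(X, d) = (d - 7)/(X + (3 + ((4 + X) + X))) = (-7 + d)/(X + (3 + (4 + 2*X))) = (-7 + d)/(X + (7 + 2*X)) = (-7 + d)/(7 + 3*X))
J = -15 (J = 6 - 1*21 = 6 - 21 = -15)
J*(F(-6, 1) - 80) = -15*((-7 + 1)/(7 + 3*(-6)) - 80) = -15*(-6/(7 - 18) - 80) = -15*(-6/(-11) - 80) = -15*(-1/11*(-6) - 80) = -15*(6/11 - 80) = -15*(-874/11) = 13110/11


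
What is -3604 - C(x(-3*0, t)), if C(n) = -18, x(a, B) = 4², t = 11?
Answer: -3586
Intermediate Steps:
x(a, B) = 16
-3604 - C(x(-3*0, t)) = -3604 - 1*(-18) = -3604 + 18 = -3586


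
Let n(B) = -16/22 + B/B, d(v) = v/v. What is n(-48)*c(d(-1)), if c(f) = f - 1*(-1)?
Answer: 6/11 ≈ 0.54545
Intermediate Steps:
d(v) = 1
c(f) = 1 + f (c(f) = f + 1 = 1 + f)
n(B) = 3/11 (n(B) = -16*1/22 + 1 = -8/11 + 1 = 3/11)
n(-48)*c(d(-1)) = 3*(1 + 1)/11 = (3/11)*2 = 6/11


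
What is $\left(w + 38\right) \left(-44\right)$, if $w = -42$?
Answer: $176$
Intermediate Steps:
$\left(w + 38\right) \left(-44\right) = \left(-42 + 38\right) \left(-44\right) = \left(-4\right) \left(-44\right) = 176$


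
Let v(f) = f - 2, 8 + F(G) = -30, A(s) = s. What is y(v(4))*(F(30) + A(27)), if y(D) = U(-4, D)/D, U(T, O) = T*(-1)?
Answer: -22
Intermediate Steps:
U(T, O) = -T
F(G) = -38 (F(G) = -8 - 30 = -38)
v(f) = -2 + f
y(D) = 4/D (y(D) = (-1*(-4))/D = 4/D)
y(v(4))*(F(30) + A(27)) = (4/(-2 + 4))*(-38 + 27) = (4/2)*(-11) = (4*(½))*(-11) = 2*(-11) = -22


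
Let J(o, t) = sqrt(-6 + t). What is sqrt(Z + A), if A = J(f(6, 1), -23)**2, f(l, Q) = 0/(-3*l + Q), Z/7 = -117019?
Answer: 3*I*sqrt(91018) ≈ 905.08*I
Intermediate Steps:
Z = -819133 (Z = 7*(-117019) = -819133)
f(l, Q) = 0 (f(l, Q) = 0/(Q - 3*l) = 0)
A = -29 (A = (sqrt(-6 - 23))**2 = (sqrt(-29))**2 = (I*sqrt(29))**2 = -29)
sqrt(Z + A) = sqrt(-819133 - 29) = sqrt(-819162) = 3*I*sqrt(91018)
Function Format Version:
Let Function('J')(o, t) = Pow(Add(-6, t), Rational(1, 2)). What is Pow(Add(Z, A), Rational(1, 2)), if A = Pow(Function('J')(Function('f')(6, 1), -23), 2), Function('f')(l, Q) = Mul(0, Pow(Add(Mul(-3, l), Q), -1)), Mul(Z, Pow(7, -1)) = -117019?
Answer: Mul(3, I, Pow(91018, Rational(1, 2))) ≈ Mul(905.08, I)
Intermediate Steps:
Z = -819133 (Z = Mul(7, -117019) = -819133)
Function('f')(l, Q) = 0 (Function('f')(l, Q) = Mul(0, Pow(Add(Q, Mul(-3, l)), -1)) = 0)
A = -29 (A = Pow(Pow(Add(-6, -23), Rational(1, 2)), 2) = Pow(Pow(-29, Rational(1, 2)), 2) = Pow(Mul(I, Pow(29, Rational(1, 2))), 2) = -29)
Pow(Add(Z, A), Rational(1, 2)) = Pow(Add(-819133, -29), Rational(1, 2)) = Pow(-819162, Rational(1, 2)) = Mul(3, I, Pow(91018, Rational(1, 2)))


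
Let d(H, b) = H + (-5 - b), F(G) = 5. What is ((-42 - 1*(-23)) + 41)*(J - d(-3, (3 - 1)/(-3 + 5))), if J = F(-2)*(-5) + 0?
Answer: -352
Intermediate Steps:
d(H, b) = -5 + H - b
J = -25 (J = 5*(-5) + 0 = -25 + 0 = -25)
((-42 - 1*(-23)) + 41)*(J - d(-3, (3 - 1)/(-3 + 5))) = ((-42 - 1*(-23)) + 41)*(-25 - (-5 - 3 - (3 - 1)/(-3 + 5))) = ((-42 + 23) + 41)*(-25 - (-5 - 3 - 2/2)) = (-19 + 41)*(-25 - (-5 - 3 - 2/2)) = 22*(-25 - (-5 - 3 - 1*1)) = 22*(-25 - (-5 - 3 - 1)) = 22*(-25 - 1*(-9)) = 22*(-25 + 9) = 22*(-16) = -352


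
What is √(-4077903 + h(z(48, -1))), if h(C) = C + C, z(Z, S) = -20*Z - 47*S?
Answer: I*√4079729 ≈ 2019.8*I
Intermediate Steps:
z(Z, S) = -47*S - 20*Z
h(C) = 2*C
√(-4077903 + h(z(48, -1))) = √(-4077903 + 2*(-47*(-1) - 20*48)) = √(-4077903 + 2*(47 - 960)) = √(-4077903 + 2*(-913)) = √(-4077903 - 1826) = √(-4079729) = I*√4079729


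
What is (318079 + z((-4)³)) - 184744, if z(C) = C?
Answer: 133271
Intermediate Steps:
(318079 + z((-4)³)) - 184744 = (318079 + (-4)³) - 184744 = (318079 - 64) - 184744 = 318015 - 184744 = 133271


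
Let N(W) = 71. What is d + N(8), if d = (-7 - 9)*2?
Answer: 39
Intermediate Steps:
d = -32 (d = -16*2 = -32)
d + N(8) = -32 + 71 = 39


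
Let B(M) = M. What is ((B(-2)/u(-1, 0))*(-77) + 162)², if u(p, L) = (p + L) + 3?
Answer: 57121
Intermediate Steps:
u(p, L) = 3 + L + p (u(p, L) = (L + p) + 3 = 3 + L + p)
((B(-2)/u(-1, 0))*(-77) + 162)² = (-2/(3 + 0 - 1)*(-77) + 162)² = (-2/2*(-77) + 162)² = (-2*½*(-77) + 162)² = (-1*(-77) + 162)² = (77 + 162)² = 239² = 57121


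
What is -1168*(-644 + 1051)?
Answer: -475376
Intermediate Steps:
-1168*(-644 + 1051) = -1168*407 = -475376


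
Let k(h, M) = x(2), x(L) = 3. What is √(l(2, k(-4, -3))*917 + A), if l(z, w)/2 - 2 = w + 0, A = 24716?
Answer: √33886 ≈ 184.08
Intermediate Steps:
k(h, M) = 3
l(z, w) = 4 + 2*w (l(z, w) = 4 + 2*(w + 0) = 4 + 2*w)
√(l(2, k(-4, -3))*917 + A) = √((4 + 2*3)*917 + 24716) = √((4 + 6)*917 + 24716) = √(10*917 + 24716) = √(9170 + 24716) = √33886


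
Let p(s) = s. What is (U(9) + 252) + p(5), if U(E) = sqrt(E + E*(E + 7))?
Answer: 257 + 3*sqrt(17) ≈ 269.37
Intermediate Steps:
U(E) = sqrt(E + E*(7 + E))
(U(9) + 252) + p(5) = (sqrt(9*(8 + 9)) + 252) + 5 = (sqrt(9*17) + 252) + 5 = (sqrt(153) + 252) + 5 = (3*sqrt(17) + 252) + 5 = (252 + 3*sqrt(17)) + 5 = 257 + 3*sqrt(17)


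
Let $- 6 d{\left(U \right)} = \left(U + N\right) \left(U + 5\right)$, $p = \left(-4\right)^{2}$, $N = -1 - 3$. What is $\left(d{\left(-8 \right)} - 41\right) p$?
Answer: $-752$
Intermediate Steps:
$N = -4$ ($N = -1 - 3 = -4$)
$p = 16$
$d{\left(U \right)} = - \frac{\left(-4 + U\right) \left(5 + U\right)}{6}$ ($d{\left(U \right)} = - \frac{\left(U - 4\right) \left(U + 5\right)}{6} = - \frac{\left(-4 + U\right) \left(5 + U\right)}{6}$)
$\left(d{\left(-8 \right)} - 41\right) p = \left(\left(\frac{10}{3} - - \frac{4}{3} - \frac{\left(-8\right)^{2}}{6}\right) - 41\right) 16 = \left(\left(\frac{10}{3} + \frac{4}{3} - \frac{32}{3}\right) - 41\right) 16 = \left(-6 - 41\right) 16 = \left(-47\right) 16 = -752$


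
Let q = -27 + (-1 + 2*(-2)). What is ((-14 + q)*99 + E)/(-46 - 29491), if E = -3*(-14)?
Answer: 4512/29537 ≈ 0.15276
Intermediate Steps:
E = 42
q = -32 (q = -27 + (-1 - 4) = -27 - 5 = -32)
((-14 + q)*99 + E)/(-46 - 29491) = ((-14 - 32)*99 + 42)/(-46 - 29491) = (-46*99 + 42)/(-29537) = (-4554 + 42)*(-1/29537) = -4512*(-1/29537) = 4512/29537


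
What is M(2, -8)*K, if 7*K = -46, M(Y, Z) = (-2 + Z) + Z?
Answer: 828/7 ≈ 118.29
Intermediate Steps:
M(Y, Z) = -2 + 2*Z
K = -46/7 (K = (⅐)*(-46) = -46/7 ≈ -6.5714)
M(2, -8)*K = (-2 + 2*(-8))*(-46/7) = (-2 - 16)*(-46/7) = -18*(-46/7) = 828/7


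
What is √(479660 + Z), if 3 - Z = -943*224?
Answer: √690895 ≈ 831.20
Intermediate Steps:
Z = 211235 (Z = 3 - (-943)*224 = 3 - 1*(-211232) = 3 + 211232 = 211235)
√(479660 + Z) = √(479660 + 211235) = √690895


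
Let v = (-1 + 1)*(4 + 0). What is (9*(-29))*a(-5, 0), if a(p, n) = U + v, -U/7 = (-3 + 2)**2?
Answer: 1827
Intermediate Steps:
U = -7 (U = -7*(-3 + 2)**2 = -7*(-1)**2 = -7*1 = -7)
v = 0 (v = 0*4 = 0)
a(p, n) = -7 (a(p, n) = -7 + 0 = -7)
(9*(-29))*a(-5, 0) = (9*(-29))*(-7) = -261*(-7) = 1827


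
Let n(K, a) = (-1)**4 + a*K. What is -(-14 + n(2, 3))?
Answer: 7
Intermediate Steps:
n(K, a) = 1 + K*a
-(-14 + n(2, 3)) = -(-14 + (1 + 2*3)) = -(-14 + (1 + 6)) = -(-14 + 7) = -1*(-7) = 7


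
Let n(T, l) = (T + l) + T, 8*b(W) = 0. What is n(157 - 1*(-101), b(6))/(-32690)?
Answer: -258/16345 ≈ -0.015785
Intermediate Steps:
b(W) = 0 (b(W) = (⅛)*0 = 0)
n(T, l) = l + 2*T
n(157 - 1*(-101), b(6))/(-32690) = (0 + 2*(157 - 1*(-101)))/(-32690) = (0 + 2*(157 + 101))*(-1/32690) = (0 + 2*258)*(-1/32690) = (0 + 516)*(-1/32690) = 516*(-1/32690) = -258/16345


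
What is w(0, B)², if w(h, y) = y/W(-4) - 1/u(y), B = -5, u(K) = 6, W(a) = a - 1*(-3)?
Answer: 841/36 ≈ 23.361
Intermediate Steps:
W(a) = 3 + a (W(a) = a + 3 = 3 + a)
w(h, y) = -⅙ - y (w(h, y) = y/(3 - 4) - 1/6 = y/(-1) - 1*⅙ = y*(-1) - ⅙ = -y - ⅙ = -⅙ - y)
w(0, B)² = (-⅙ - 1*(-5))² = (-⅙ + 5)² = (29/6)² = 841/36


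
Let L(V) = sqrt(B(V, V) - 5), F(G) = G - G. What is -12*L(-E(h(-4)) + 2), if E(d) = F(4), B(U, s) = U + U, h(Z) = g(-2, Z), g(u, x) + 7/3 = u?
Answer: -12*I ≈ -12.0*I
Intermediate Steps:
g(u, x) = -7/3 + u
h(Z) = -13/3 (h(Z) = -7/3 - 2 = -13/3)
B(U, s) = 2*U
F(G) = 0
E(d) = 0
L(V) = sqrt(-5 + 2*V) (L(V) = sqrt(2*V - 5) = sqrt(-5 + 2*V))
-12*L(-E(h(-4)) + 2) = -12*sqrt(-5 + 2*(-1*0 + 2)) = -12*sqrt(-5 + 2*(0 + 2)) = -12*sqrt(-5 + 2*2) = -12*sqrt(-5 + 4) = -12*I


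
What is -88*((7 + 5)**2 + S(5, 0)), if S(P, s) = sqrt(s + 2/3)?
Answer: -12672 - 88*sqrt(6)/3 ≈ -12744.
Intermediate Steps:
S(P, s) = sqrt(2/3 + s) (S(P, s) = sqrt(s + 2*(1/3)) = sqrt(s + 2/3) = sqrt(2/3 + s))
-88*((7 + 5)**2 + S(5, 0)) = -88*((7 + 5)**2 + sqrt(6 + 9*0)/3) = -88*(12**2 + sqrt(6 + 0)/3) = -88*(144 + sqrt(6)/3) = -12672 - 88*sqrt(6)/3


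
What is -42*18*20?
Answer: -15120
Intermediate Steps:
-42*18*20 = -756*20 = -15120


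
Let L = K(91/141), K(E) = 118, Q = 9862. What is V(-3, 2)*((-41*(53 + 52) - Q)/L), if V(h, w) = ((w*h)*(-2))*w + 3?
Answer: -382509/118 ≈ -3241.6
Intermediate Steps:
L = 118
V(h, w) = 3 - 2*h*w² (V(h, w) = ((h*w)*(-2))*w + 3 = (-2*h*w)*w + 3 = -2*h*w² + 3 = 3 - 2*h*w²)
V(-3, 2)*((-41*(53 + 52) - Q)/L) = (3 - 2*(-3)*2²)*((-41*(53 + 52) - 1*9862)/118) = (3 - 2*(-3)*4)*((-41*105 - 9862)*(1/118)) = (3 + 24)*((-4305 - 9862)*(1/118)) = 27*(-14167*1/118) = 27*(-14167/118) = -382509/118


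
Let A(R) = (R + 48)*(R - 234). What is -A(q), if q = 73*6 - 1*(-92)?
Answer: -171088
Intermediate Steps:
q = 530 (q = 438 + 92 = 530)
A(R) = (-234 + R)*(48 + R) (A(R) = (48 + R)*(-234 + R) = (-234 + R)*(48 + R))
-A(q) = -(-11232 + 530² - 186*530) = -(-11232 + 280900 - 98580) = -1*171088 = -171088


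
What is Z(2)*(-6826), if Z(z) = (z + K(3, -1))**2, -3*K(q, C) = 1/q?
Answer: -1972714/81 ≈ -24355.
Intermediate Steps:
K(q, C) = -1/(3*q)
Z(z) = (-1/9 + z)**2 (Z(z) = (z - 1/3/3)**2 = (z - 1/3*1/3)**2 = (z - 1/9)**2 = (-1/9 + z)**2)
Z(2)*(-6826) = ((-1 + 9*2)**2/81)*(-6826) = ((-1 + 18)**2/81)*(-6826) = ((1/81)*17**2)*(-6826) = ((1/81)*289)*(-6826) = (289/81)*(-6826) = -1972714/81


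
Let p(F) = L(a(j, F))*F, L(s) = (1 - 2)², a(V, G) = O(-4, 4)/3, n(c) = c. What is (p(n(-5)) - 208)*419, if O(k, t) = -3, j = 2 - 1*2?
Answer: -89247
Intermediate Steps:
j = 0 (j = 2 - 2 = 0)
a(V, G) = -1 (a(V, G) = -3/3 = -3*⅓ = -1)
L(s) = 1 (L(s) = (-1)² = 1)
p(F) = F (p(F) = 1*F = F)
(p(n(-5)) - 208)*419 = (-5 - 208)*419 = -213*419 = -89247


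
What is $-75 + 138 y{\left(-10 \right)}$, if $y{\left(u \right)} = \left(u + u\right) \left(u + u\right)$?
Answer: $55125$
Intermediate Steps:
$y{\left(u \right)} = 4 u^{2}$ ($y{\left(u \right)} = 2 u 2 u = 4 u^{2}$)
$-75 + 138 y{\left(-10 \right)} = -75 + 138 \cdot 4 \left(-10\right)^{2} = -75 + 138 \cdot 4 \cdot 100 = -75 + 138 \cdot 400 = -75 + 55200 = 55125$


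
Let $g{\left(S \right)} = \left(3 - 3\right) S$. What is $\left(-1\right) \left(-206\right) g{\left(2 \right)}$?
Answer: $0$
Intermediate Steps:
$g{\left(S \right)} = 0$ ($g{\left(S \right)} = 0 S = 0$)
$\left(-1\right) \left(-206\right) g{\left(2 \right)} = \left(-1\right) \left(-206\right) 0 = 206 \cdot 0 = 0$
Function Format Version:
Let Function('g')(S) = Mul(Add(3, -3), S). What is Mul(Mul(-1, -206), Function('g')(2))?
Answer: 0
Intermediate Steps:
Function('g')(S) = 0 (Function('g')(S) = Mul(0, S) = 0)
Mul(Mul(-1, -206), Function('g')(2)) = Mul(Mul(-1, -206), 0) = Mul(206, 0) = 0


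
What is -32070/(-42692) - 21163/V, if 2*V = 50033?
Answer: -101211641/1068004418 ≈ -0.094767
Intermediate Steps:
V = 50033/2 (V = (½)*50033 = 50033/2 ≈ 25017.)
-32070/(-42692) - 21163/V = -32070/(-42692) - 21163/50033/2 = -32070*(-1/42692) - 21163*2/50033 = 16035/21346 - 42326/50033 = -101211641/1068004418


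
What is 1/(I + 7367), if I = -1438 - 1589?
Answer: 1/4340 ≈ 0.00023041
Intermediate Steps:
I = -3027
1/(I + 7367) = 1/(-3027 + 7367) = 1/4340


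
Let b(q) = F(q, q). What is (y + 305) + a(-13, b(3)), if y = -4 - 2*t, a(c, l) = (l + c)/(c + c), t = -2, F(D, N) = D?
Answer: 3970/13 ≈ 305.38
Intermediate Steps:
b(q) = q
a(c, l) = (c + l)/(2*c) (a(c, l) = (c + l)/((2*c)) = (c + l)*(1/(2*c)) = (c + l)/(2*c))
y = 0 (y = -4 - 2*(-2) = -4 + 4 = 0)
(y + 305) + a(-13, b(3)) = (0 + 305) + (½)*(-13 + 3)/(-13) = 305 + (½)*(-1/13)*(-10) = 305 + 5/13 = 3970/13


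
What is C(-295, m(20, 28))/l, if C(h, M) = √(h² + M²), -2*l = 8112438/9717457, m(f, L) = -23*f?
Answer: -48587285*√11945/4056219 ≈ -1309.2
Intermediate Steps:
l = -4056219/9717457 ≈ -0.41742
C(h, M) = √(M² + h²)
C(-295, m(20, 28))/l = √((-23*20)² + (-295)²)/(-4056219/9717457) = √((-460)² + 87025)*(-9717457/4056219) = √(211600 + 87025)*(-9717457/4056219) = √298625*(-9717457/4056219) = (5*√11945)*(-9717457/4056219) = -48587285*√11945/4056219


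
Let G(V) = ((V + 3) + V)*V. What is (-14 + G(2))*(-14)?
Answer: 0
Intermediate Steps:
G(V) = V*(3 + 2*V) (G(V) = ((3 + V) + V)*V = (3 + 2*V)*V = V*(3 + 2*V))
(-14 + G(2))*(-14) = (-14 + 2*(3 + 2*2))*(-14) = (-14 + 2*(3 + 4))*(-14) = (-14 + 2*7)*(-14) = (-14 + 14)*(-14) = 0*(-14) = 0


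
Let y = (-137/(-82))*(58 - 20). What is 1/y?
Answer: 41/2603 ≈ 0.015751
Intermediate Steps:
y = 2603/41 (y = -137*(-1/82)*38 = (137/82)*38 = 2603/41 ≈ 63.488)
1/y = 1/(2603/41) = 41/2603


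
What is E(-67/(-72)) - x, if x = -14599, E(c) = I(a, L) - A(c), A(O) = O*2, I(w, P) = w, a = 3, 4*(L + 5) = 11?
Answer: 525605/36 ≈ 14600.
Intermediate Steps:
L = -9/4 (L = -5 + (1/4)*11 = -5 + 11/4 = -9/4 ≈ -2.2500)
A(O) = 2*O
E(c) = 3 - 2*c
E(-67/(-72)) - x = (3 - (-134)/(-72)) - 1*(-14599) = (3 - (-134)*(-1)/72) + 14599 = (3 - 2*67/72) + 14599 = (3 - 67/36) + 14599 = 41/36 + 14599 = 525605/36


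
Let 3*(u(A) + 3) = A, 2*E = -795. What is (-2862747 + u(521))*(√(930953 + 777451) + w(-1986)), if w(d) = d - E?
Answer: 9094405011/2 - 17175458*√427101/3 ≈ 8.0565e+8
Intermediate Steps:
E = -795/2 (E = (½)*(-795) = -795/2 ≈ -397.50)
u(A) = -3 + A/3
w(d) = 795/2 + d (w(d) = d - 1*(-795/2) = d + 795/2 = 795/2 + d)
(-2862747 + u(521))*(√(930953 + 777451) + w(-1986)) = (-2862747 + (-3 + (⅓)*521))*(√(930953 + 777451) + (795/2 - 1986)) = (-2862747 + (-3 + 521/3))*(√1708404 - 3177/2) = (-2862747 + 512/3)*(2*√427101 - 3177/2) = -8587729*(-3177/2 + 2*√427101)/3 = 9094405011/2 - 17175458*√427101/3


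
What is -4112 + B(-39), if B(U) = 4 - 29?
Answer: -4137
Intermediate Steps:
B(U) = -25
-4112 + B(-39) = -4112 - 25 = -4137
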